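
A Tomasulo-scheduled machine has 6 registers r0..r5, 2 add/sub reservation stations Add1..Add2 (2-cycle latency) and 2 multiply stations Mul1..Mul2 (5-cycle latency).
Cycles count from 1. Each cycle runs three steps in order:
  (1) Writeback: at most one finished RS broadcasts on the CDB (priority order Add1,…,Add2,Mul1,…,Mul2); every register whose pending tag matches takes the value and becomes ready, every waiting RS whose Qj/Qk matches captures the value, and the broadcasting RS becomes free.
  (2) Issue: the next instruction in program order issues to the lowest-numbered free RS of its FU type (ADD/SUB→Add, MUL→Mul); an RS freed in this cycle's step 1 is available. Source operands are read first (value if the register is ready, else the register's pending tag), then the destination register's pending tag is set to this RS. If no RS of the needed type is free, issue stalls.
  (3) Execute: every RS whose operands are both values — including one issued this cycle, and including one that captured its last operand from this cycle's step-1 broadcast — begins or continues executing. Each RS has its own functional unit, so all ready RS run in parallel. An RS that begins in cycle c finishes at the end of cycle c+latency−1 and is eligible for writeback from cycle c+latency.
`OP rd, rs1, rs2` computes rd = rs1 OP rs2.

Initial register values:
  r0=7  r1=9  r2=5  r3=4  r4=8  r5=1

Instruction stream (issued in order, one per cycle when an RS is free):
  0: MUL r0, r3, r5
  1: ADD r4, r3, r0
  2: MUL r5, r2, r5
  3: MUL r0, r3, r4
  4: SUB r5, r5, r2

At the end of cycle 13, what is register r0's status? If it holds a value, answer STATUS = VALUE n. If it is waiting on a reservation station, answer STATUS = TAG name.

STATUS = VALUE 32

c1: issue MUL r0<-Mul1 | r0:Mul1,r1:9,r2:5,r3:4,r4:8,r5:1
c2: issue ADD r4<-Add1 | r0:Mul1,r1:9,r2:5,r3:4,r4:Add1,r5:1
c3: issue MUL r5<-Mul2 | r0:Mul1,r1:9,r2:5,r3:4,r4:Add1,r5:Mul2
c4: stall | r0:Mul1,r1:9,r2:5,r3:4,r4:Add1,r5:Mul2
c5: stall | r0:Mul1,r1:9,r2:5,r3:4,r4:Add1,r5:Mul2
c6: CDB Mul1=4; issue MUL r0<-Mul1 | r0:Mul1,r1:9,r2:5,r3:4,r4:Add1,r5:Mul2
c7: issue SUB r5<-Add2 | r0:Mul1,r1:9,r2:5,r3:4,r4:Add1,r5:Add2
c8: CDB Add1=8 | r0:Mul1,r1:9,r2:5,r3:4,r4:8,r5:Add2
c9: CDB Mul2=5 | r0:Mul1,r1:9,r2:5,r3:4,r4:8,r5:Add2
c10: - | r0:Mul1,r1:9,r2:5,r3:4,r4:8,r5:Add2
c11: CDB Add2=0 | r0:Mul1,r1:9,r2:5,r3:4,r4:8,r5:0
c12: - | r0:Mul1,r1:9,r2:5,r3:4,r4:8,r5:0
c13: CDB Mul1=32 | r0:32,r1:9,r2:5,r3:4,r4:8,r5:0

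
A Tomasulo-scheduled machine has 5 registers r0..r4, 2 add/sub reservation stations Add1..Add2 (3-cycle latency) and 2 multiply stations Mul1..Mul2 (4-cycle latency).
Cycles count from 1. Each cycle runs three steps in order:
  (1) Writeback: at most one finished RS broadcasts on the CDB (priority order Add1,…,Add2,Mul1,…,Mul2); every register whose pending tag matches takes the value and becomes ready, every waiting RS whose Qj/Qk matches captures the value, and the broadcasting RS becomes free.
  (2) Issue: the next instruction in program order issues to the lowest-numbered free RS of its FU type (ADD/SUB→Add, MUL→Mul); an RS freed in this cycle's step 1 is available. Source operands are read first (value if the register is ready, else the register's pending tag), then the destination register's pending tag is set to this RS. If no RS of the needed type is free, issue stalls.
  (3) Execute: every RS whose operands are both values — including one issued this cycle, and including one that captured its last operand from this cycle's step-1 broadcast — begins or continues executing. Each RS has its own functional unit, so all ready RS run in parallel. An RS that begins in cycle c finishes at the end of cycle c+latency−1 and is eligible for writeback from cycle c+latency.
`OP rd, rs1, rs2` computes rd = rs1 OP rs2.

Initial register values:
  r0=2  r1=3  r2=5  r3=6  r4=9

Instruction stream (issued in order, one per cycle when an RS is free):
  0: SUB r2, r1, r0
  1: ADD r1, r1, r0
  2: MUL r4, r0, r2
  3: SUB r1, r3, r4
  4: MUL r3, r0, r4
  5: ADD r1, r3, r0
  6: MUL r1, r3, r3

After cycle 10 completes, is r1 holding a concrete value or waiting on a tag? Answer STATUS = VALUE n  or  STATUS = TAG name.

c1: issue SUB r2<-Add1 | r0:2,r1:3,r2:Add1,r3:6,r4:9
c2: issue ADD r1<-Add2 | r0:2,r1:Add2,r2:Add1,r3:6,r4:9
c3: issue MUL r4<-Mul1 | r0:2,r1:Add2,r2:Add1,r3:6,r4:Mul1
c4: CDB Add1=1; issue SUB r1<-Add1 | r0:2,r1:Add1,r2:1,r3:6,r4:Mul1
c5: CDB Add2=5; issue MUL r3<-Mul2 | r0:2,r1:Add1,r2:1,r3:Mul2,r4:Mul1
c6: issue ADD r1<-Add2 | r0:2,r1:Add2,r2:1,r3:Mul2,r4:Mul1
c7: stall | r0:2,r1:Add2,r2:1,r3:Mul2,r4:Mul1
c8: CDB Mul1=2; issue MUL r1<-Mul1 | r0:2,r1:Mul1,r2:1,r3:Mul2,r4:2
c9: - | r0:2,r1:Mul1,r2:1,r3:Mul2,r4:2
c10: - | r0:2,r1:Mul1,r2:1,r3:Mul2,r4:2

STATUS = TAG Mul1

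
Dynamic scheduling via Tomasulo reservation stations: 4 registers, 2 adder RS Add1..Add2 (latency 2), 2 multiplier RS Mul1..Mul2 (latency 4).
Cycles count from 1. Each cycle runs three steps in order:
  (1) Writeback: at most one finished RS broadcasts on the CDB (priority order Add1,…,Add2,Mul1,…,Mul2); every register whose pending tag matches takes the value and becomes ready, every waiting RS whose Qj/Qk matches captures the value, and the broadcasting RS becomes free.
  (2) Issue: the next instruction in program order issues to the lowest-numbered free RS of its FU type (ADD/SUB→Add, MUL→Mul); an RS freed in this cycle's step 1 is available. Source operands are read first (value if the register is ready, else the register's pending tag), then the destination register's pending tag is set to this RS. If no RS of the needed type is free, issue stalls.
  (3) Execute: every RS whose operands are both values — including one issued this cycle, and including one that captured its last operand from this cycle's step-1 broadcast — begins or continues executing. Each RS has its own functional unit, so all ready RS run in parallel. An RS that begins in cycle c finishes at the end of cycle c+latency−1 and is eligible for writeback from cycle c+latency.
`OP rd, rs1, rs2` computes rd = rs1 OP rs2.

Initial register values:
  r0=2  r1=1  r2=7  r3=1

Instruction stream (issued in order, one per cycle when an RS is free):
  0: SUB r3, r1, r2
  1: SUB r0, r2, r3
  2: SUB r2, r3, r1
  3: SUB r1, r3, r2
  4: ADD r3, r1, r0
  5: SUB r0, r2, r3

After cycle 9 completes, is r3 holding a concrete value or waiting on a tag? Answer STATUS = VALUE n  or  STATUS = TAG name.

STATUS = VALUE 14

cycle 1: issue SUB r3<-Add1 // r0:2,r1:1,r2:7,r3:Add1
cycle 2: issue SUB r0<-Add2 // r0:Add2,r1:1,r2:7,r3:Add1
cycle 3: CDB Add1=-6; issue SUB r2<-Add1 // r0:Add2,r1:1,r2:Add1,r3:-6
cycle 4: stall // r0:Add2,r1:1,r2:Add1,r3:-6
cycle 5: CDB Add1=-7; issue SUB r1<-Add1 // r0:Add2,r1:Add1,r2:-7,r3:-6
cycle 6: CDB Add2=13; issue ADD r3<-Add2 // r0:13,r1:Add1,r2:-7,r3:Add2
cycle 7: CDB Add1=1; issue SUB r0<-Add1 // r0:Add1,r1:1,r2:-7,r3:Add2
cycle 8: - // r0:Add1,r1:1,r2:-7,r3:Add2
cycle 9: CDB Add2=14 // r0:Add1,r1:1,r2:-7,r3:14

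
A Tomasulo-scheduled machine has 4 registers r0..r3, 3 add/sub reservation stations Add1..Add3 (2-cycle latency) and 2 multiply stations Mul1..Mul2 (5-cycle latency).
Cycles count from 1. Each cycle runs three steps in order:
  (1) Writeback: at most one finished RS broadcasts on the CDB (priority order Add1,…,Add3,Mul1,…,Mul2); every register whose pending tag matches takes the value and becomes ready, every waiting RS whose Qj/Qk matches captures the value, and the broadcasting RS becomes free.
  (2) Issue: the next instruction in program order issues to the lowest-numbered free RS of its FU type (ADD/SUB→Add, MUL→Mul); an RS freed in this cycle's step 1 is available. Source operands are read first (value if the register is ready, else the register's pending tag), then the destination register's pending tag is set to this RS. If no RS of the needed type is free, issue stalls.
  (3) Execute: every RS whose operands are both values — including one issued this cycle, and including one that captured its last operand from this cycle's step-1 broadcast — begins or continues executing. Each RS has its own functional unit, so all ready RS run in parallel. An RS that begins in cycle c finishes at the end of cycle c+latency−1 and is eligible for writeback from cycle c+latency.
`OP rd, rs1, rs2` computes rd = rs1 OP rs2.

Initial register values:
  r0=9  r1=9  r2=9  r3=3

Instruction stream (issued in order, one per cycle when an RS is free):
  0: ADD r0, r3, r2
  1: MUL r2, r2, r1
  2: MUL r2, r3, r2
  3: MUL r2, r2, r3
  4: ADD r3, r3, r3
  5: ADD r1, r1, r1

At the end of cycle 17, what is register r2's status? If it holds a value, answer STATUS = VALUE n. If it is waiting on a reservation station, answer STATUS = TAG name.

c1: issue ADD r0<-Add1 | r0:Add1,r1:9,r2:9,r3:3
c2: issue MUL r2<-Mul1 | r0:Add1,r1:9,r2:Mul1,r3:3
c3: CDB Add1=12; issue MUL r2<-Mul2 | r0:12,r1:9,r2:Mul2,r3:3
c4: stall | r0:12,r1:9,r2:Mul2,r3:3
c5: stall | r0:12,r1:9,r2:Mul2,r3:3
c6: stall | r0:12,r1:9,r2:Mul2,r3:3
c7: CDB Mul1=81; issue MUL r2<-Mul1 | r0:12,r1:9,r2:Mul1,r3:3
c8: issue ADD r3<-Add1 | r0:12,r1:9,r2:Mul1,r3:Add1
c9: issue ADD r1<-Add2 | r0:12,r1:Add2,r2:Mul1,r3:Add1
c10: CDB Add1=6 | r0:12,r1:Add2,r2:Mul1,r3:6
c11: CDB Add2=18 | r0:12,r1:18,r2:Mul1,r3:6
c12: CDB Mul2=243 | r0:12,r1:18,r2:Mul1,r3:6
c13: - | r0:12,r1:18,r2:Mul1,r3:6
c14: - | r0:12,r1:18,r2:Mul1,r3:6
c15: - | r0:12,r1:18,r2:Mul1,r3:6
c16: - | r0:12,r1:18,r2:Mul1,r3:6
c17: CDB Mul1=729 | r0:12,r1:18,r2:729,r3:6

STATUS = VALUE 729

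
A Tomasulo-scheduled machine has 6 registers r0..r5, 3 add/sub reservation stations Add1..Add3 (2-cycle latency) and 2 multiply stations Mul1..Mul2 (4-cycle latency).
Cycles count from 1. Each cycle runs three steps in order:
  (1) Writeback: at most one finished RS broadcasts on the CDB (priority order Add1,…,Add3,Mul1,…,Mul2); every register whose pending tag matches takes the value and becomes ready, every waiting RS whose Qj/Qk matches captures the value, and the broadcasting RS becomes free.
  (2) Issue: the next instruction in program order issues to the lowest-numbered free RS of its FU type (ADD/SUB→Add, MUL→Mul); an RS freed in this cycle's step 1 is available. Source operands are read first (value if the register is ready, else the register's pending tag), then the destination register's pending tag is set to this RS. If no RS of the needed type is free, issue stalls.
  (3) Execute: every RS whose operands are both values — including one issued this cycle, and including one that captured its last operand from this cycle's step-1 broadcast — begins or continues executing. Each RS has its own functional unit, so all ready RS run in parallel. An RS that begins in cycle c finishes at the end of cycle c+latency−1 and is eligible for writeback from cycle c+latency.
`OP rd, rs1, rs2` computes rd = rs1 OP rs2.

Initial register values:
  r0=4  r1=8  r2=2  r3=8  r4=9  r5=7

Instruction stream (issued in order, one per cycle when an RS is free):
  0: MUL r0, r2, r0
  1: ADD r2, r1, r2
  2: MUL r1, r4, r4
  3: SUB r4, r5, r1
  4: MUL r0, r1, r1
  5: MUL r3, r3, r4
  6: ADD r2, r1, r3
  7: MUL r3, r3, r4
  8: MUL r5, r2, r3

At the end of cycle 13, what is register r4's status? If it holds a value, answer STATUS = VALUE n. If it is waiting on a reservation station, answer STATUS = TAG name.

  c1: issue MUL r0<-Mul1  regs: r0:Mul1,r1:8,r2:2,r3:8,r4:9,r5:7
  c2: issue ADD r2<-Add1  regs: r0:Mul1,r1:8,r2:Add1,r3:8,r4:9,r5:7
  c3: issue MUL r1<-Mul2  regs: r0:Mul1,r1:Mul2,r2:Add1,r3:8,r4:9,r5:7
  c4: CDB Add1=10; issue SUB r4<-Add1  regs: r0:Mul1,r1:Mul2,r2:10,r3:8,r4:Add1,r5:7
  c5: CDB Mul1=8; issue MUL r0<-Mul1  regs: r0:Mul1,r1:Mul2,r2:10,r3:8,r4:Add1,r5:7
  c6: stall  regs: r0:Mul1,r1:Mul2,r2:10,r3:8,r4:Add1,r5:7
  c7: CDB Mul2=81; issue MUL r3<-Mul2  regs: r0:Mul1,r1:81,r2:10,r3:Mul2,r4:Add1,r5:7
  c8: issue ADD r2<-Add2  regs: r0:Mul1,r1:81,r2:Add2,r3:Mul2,r4:Add1,r5:7
  c9: CDB Add1=-74; stall  regs: r0:Mul1,r1:81,r2:Add2,r3:Mul2,r4:-74,r5:7
  c10: stall  regs: r0:Mul1,r1:81,r2:Add2,r3:Mul2,r4:-74,r5:7
  c11: CDB Mul1=6561; issue MUL r3<-Mul1  regs: r0:6561,r1:81,r2:Add2,r3:Mul1,r4:-74,r5:7
  c12: stall  regs: r0:6561,r1:81,r2:Add2,r3:Mul1,r4:-74,r5:7
  c13: CDB Mul2=-592; issue MUL r5<-Mul2  regs: r0:6561,r1:81,r2:Add2,r3:Mul1,r4:-74,r5:Mul2

STATUS = VALUE -74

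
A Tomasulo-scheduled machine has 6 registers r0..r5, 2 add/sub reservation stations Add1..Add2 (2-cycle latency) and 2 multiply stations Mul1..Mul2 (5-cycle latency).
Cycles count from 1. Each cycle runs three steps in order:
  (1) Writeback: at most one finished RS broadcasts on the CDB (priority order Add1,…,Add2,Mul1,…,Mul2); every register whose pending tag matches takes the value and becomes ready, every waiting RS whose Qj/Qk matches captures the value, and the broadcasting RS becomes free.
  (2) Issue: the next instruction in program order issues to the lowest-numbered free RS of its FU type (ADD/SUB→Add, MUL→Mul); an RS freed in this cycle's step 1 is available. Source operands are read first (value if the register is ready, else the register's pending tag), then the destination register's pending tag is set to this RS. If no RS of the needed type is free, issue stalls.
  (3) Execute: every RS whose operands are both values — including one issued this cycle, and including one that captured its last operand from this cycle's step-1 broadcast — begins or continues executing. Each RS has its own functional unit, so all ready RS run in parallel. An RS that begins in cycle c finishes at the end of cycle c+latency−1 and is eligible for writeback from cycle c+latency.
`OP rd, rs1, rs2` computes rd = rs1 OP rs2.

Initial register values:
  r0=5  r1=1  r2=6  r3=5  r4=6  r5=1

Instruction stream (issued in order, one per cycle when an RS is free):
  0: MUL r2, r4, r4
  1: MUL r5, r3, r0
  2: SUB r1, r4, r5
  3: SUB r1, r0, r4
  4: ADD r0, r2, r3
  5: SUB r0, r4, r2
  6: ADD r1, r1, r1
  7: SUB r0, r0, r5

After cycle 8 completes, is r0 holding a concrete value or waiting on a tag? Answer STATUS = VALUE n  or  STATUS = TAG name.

c1: issue MUL r2<-Mul1 | r0:5,r1:1,r2:Mul1,r3:5,r4:6,r5:1
c2: issue MUL r5<-Mul2 | r0:5,r1:1,r2:Mul1,r3:5,r4:6,r5:Mul2
c3: issue SUB r1<-Add1 | r0:5,r1:Add1,r2:Mul1,r3:5,r4:6,r5:Mul2
c4: issue SUB r1<-Add2 | r0:5,r1:Add2,r2:Mul1,r3:5,r4:6,r5:Mul2
c5: stall | r0:5,r1:Add2,r2:Mul1,r3:5,r4:6,r5:Mul2
c6: CDB Add2=-1; issue ADD r0<-Add2 | r0:Add2,r1:-1,r2:Mul1,r3:5,r4:6,r5:Mul2
c7: CDB Mul1=36; stall | r0:Add2,r1:-1,r2:36,r3:5,r4:6,r5:Mul2
c8: CDB Mul2=25; stall | r0:Add2,r1:-1,r2:36,r3:5,r4:6,r5:25

STATUS = TAG Add2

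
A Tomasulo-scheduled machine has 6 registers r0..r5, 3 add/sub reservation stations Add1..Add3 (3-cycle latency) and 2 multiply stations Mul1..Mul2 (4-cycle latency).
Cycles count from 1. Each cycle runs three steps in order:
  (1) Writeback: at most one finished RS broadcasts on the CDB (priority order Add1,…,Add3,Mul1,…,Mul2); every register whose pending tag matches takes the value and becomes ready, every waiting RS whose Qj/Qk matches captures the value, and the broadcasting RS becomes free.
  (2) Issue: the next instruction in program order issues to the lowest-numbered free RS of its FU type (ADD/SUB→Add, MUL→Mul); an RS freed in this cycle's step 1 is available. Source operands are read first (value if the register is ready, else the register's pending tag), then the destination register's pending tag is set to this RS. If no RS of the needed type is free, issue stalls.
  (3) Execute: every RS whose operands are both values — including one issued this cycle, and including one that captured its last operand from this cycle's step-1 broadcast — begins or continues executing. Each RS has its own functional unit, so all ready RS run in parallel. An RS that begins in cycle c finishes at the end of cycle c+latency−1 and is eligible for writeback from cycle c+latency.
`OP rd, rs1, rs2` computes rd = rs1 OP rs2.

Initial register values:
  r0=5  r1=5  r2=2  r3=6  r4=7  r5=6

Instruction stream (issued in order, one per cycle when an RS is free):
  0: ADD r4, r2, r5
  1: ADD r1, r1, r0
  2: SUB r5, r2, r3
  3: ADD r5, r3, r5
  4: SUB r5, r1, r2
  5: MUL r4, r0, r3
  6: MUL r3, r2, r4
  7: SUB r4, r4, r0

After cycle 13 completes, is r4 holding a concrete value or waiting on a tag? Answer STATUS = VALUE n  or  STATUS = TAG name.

STATUS = VALUE 25

c1: issue ADD r4<-Add1 | r0:5,r1:5,r2:2,r3:6,r4:Add1,r5:6
c2: issue ADD r1<-Add2 | r0:5,r1:Add2,r2:2,r3:6,r4:Add1,r5:6
c3: issue SUB r5<-Add3 | r0:5,r1:Add2,r2:2,r3:6,r4:Add1,r5:Add3
c4: CDB Add1=8; issue ADD r5<-Add1 | r0:5,r1:Add2,r2:2,r3:6,r4:8,r5:Add1
c5: CDB Add2=10; issue SUB r5<-Add2 | r0:5,r1:10,r2:2,r3:6,r4:8,r5:Add2
c6: CDB Add3=-4; issue MUL r4<-Mul1 | r0:5,r1:10,r2:2,r3:6,r4:Mul1,r5:Add2
c7: issue MUL r3<-Mul2 | r0:5,r1:10,r2:2,r3:Mul2,r4:Mul1,r5:Add2
c8: CDB Add2=8; issue SUB r4<-Add2 | r0:5,r1:10,r2:2,r3:Mul2,r4:Add2,r5:8
c9: CDB Add1=2 | r0:5,r1:10,r2:2,r3:Mul2,r4:Add2,r5:8
c10: CDB Mul1=30 | r0:5,r1:10,r2:2,r3:Mul2,r4:Add2,r5:8
c11: - | r0:5,r1:10,r2:2,r3:Mul2,r4:Add2,r5:8
c12: - | r0:5,r1:10,r2:2,r3:Mul2,r4:Add2,r5:8
c13: CDB Add2=25 | r0:5,r1:10,r2:2,r3:Mul2,r4:25,r5:8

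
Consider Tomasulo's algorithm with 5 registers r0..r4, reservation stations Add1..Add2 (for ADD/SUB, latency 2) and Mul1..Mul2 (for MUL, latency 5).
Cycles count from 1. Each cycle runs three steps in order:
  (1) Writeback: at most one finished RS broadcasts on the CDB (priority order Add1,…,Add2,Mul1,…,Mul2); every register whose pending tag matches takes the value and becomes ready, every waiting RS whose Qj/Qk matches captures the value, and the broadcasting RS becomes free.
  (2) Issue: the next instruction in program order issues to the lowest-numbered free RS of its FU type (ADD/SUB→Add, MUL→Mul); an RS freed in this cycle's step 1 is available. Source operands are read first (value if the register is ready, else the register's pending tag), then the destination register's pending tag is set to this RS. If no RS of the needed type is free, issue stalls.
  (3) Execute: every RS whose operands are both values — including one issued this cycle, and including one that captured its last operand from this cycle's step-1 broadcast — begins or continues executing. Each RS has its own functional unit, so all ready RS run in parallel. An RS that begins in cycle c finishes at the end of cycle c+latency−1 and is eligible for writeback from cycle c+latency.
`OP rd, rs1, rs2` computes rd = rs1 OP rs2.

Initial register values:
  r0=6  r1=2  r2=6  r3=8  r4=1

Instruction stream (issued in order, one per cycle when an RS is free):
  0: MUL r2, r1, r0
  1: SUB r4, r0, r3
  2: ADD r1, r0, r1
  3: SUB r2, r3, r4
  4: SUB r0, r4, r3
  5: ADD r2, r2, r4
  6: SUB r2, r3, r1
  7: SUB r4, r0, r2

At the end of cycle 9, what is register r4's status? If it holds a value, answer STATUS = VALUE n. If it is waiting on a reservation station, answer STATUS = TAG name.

STATUS = TAG Add1

c1: issue MUL r2<-Mul1 | r0:6,r1:2,r2:Mul1,r3:8,r4:1
c2: issue SUB r4<-Add1 | r0:6,r1:2,r2:Mul1,r3:8,r4:Add1
c3: issue ADD r1<-Add2 | r0:6,r1:Add2,r2:Mul1,r3:8,r4:Add1
c4: CDB Add1=-2; issue SUB r2<-Add1 | r0:6,r1:Add2,r2:Add1,r3:8,r4:-2
c5: CDB Add2=8; issue SUB r0<-Add2 | r0:Add2,r1:8,r2:Add1,r3:8,r4:-2
c6: CDB Add1=10; issue ADD r2<-Add1 | r0:Add2,r1:8,r2:Add1,r3:8,r4:-2
c7: CDB Add2=-10; issue SUB r2<-Add2 | r0:-10,r1:8,r2:Add2,r3:8,r4:-2
c8: CDB Add1=8; issue SUB r4<-Add1 | r0:-10,r1:8,r2:Add2,r3:8,r4:Add1
c9: CDB Add2=0 | r0:-10,r1:8,r2:0,r3:8,r4:Add1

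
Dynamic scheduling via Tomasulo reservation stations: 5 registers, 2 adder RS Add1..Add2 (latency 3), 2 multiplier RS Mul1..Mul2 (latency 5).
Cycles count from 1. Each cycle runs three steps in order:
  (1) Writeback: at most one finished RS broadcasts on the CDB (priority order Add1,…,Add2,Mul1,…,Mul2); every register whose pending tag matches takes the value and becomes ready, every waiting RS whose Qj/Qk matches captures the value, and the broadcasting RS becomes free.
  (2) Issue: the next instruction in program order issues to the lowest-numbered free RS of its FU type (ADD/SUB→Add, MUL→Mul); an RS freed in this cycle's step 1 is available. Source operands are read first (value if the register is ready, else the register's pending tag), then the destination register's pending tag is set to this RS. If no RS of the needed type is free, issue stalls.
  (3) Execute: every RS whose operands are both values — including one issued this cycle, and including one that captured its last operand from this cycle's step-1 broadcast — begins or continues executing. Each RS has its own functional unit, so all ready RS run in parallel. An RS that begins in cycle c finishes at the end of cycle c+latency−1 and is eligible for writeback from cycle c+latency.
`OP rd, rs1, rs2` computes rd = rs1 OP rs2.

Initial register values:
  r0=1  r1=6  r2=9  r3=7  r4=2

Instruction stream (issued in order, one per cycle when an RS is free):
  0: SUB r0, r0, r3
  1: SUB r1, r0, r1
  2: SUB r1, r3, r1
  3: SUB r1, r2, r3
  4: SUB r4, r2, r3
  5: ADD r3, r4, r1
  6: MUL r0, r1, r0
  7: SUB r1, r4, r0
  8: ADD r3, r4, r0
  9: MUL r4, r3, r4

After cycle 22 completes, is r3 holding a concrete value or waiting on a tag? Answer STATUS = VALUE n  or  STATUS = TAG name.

c1: issue SUB r0<-Add1 | r0:Add1,r1:6,r2:9,r3:7,r4:2
c2: issue SUB r1<-Add2 | r0:Add1,r1:Add2,r2:9,r3:7,r4:2
c3: stall | r0:Add1,r1:Add2,r2:9,r3:7,r4:2
c4: CDB Add1=-6; issue SUB r1<-Add1 | r0:-6,r1:Add1,r2:9,r3:7,r4:2
c5: stall | r0:-6,r1:Add1,r2:9,r3:7,r4:2
c6: stall | r0:-6,r1:Add1,r2:9,r3:7,r4:2
c7: CDB Add2=-12; issue SUB r1<-Add2 | r0:-6,r1:Add2,r2:9,r3:7,r4:2
c8: stall | r0:-6,r1:Add2,r2:9,r3:7,r4:2
c9: stall | r0:-6,r1:Add2,r2:9,r3:7,r4:2
c10: CDB Add1=19; issue SUB r4<-Add1 | r0:-6,r1:Add2,r2:9,r3:7,r4:Add1
c11: CDB Add2=2; issue ADD r3<-Add2 | r0:-6,r1:2,r2:9,r3:Add2,r4:Add1
c12: issue MUL r0<-Mul1 | r0:Mul1,r1:2,r2:9,r3:Add2,r4:Add1
c13: CDB Add1=2; issue SUB r1<-Add1 | r0:Mul1,r1:Add1,r2:9,r3:Add2,r4:2
c14: stall | r0:Mul1,r1:Add1,r2:9,r3:Add2,r4:2
c15: stall | r0:Mul1,r1:Add1,r2:9,r3:Add2,r4:2
c16: CDB Add2=4; issue ADD r3<-Add2 | r0:Mul1,r1:Add1,r2:9,r3:Add2,r4:2
c17: CDB Mul1=-12; issue MUL r4<-Mul1 | r0:-12,r1:Add1,r2:9,r3:Add2,r4:Mul1
c18: - | r0:-12,r1:Add1,r2:9,r3:Add2,r4:Mul1
c19: - | r0:-12,r1:Add1,r2:9,r3:Add2,r4:Mul1
c20: CDB Add1=14 | r0:-12,r1:14,r2:9,r3:Add2,r4:Mul1
c21: CDB Add2=-10 | r0:-12,r1:14,r2:9,r3:-10,r4:Mul1
c22: - | r0:-12,r1:14,r2:9,r3:-10,r4:Mul1

STATUS = VALUE -10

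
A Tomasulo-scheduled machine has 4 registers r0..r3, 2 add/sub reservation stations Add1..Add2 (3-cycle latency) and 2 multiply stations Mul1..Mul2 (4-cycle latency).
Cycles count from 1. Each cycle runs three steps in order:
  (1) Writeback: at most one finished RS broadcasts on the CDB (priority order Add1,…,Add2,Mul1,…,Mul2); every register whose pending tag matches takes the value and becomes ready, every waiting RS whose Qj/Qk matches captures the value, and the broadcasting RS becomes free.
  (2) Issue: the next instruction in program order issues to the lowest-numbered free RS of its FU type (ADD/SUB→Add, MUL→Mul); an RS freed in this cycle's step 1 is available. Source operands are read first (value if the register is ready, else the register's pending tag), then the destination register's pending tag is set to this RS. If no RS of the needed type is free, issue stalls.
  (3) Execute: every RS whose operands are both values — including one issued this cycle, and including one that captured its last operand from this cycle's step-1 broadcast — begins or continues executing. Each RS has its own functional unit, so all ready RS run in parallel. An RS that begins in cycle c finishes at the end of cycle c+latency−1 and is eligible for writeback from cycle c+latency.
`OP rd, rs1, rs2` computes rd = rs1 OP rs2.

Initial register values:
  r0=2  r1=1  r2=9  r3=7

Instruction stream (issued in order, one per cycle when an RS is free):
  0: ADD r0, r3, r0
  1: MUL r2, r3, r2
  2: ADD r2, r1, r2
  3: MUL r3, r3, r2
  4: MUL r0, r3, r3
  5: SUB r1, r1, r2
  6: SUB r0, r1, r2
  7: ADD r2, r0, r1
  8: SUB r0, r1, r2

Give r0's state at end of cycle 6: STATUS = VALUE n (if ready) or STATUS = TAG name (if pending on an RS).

cycle 1: issue ADD r0<-Add1 // r0:Add1,r1:1,r2:9,r3:7
cycle 2: issue MUL r2<-Mul1 // r0:Add1,r1:1,r2:Mul1,r3:7
cycle 3: issue ADD r2<-Add2 // r0:Add1,r1:1,r2:Add2,r3:7
cycle 4: CDB Add1=9; issue MUL r3<-Mul2 // r0:9,r1:1,r2:Add2,r3:Mul2
cycle 5: stall // r0:9,r1:1,r2:Add2,r3:Mul2
cycle 6: CDB Mul1=63; issue MUL r0<-Mul1 // r0:Mul1,r1:1,r2:Add2,r3:Mul2

STATUS = TAG Mul1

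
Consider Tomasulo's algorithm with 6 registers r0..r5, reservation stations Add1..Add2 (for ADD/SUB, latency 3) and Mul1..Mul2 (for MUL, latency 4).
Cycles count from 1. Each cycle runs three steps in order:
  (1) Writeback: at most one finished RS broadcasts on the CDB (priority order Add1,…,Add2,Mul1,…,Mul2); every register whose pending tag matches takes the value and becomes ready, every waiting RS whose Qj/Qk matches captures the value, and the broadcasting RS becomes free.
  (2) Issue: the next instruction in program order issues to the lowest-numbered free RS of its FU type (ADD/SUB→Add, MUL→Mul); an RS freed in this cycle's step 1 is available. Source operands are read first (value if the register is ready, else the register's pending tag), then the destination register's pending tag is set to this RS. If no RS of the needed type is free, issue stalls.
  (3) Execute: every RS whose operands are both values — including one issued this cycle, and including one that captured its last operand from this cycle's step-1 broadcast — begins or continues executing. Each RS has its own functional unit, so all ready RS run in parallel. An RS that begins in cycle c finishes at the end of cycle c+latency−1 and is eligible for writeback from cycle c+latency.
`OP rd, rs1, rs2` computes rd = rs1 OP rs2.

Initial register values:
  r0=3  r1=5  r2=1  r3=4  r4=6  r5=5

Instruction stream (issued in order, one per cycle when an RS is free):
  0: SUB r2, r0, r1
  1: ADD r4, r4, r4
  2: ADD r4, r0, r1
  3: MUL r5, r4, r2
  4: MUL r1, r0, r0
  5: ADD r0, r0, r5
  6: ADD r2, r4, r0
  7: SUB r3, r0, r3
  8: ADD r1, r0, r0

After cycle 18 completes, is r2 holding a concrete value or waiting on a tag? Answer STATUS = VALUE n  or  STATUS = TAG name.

c1: issue SUB r2<-Add1 | r0:3,r1:5,r2:Add1,r3:4,r4:6,r5:5
c2: issue ADD r4<-Add2 | r0:3,r1:5,r2:Add1,r3:4,r4:Add2,r5:5
c3: stall | r0:3,r1:5,r2:Add1,r3:4,r4:Add2,r5:5
c4: CDB Add1=-2; issue ADD r4<-Add1 | r0:3,r1:5,r2:-2,r3:4,r4:Add1,r5:5
c5: CDB Add2=12; issue MUL r5<-Mul1 | r0:3,r1:5,r2:-2,r3:4,r4:Add1,r5:Mul1
c6: issue MUL r1<-Mul2 | r0:3,r1:Mul2,r2:-2,r3:4,r4:Add1,r5:Mul1
c7: CDB Add1=8; issue ADD r0<-Add1 | r0:Add1,r1:Mul2,r2:-2,r3:4,r4:8,r5:Mul1
c8: issue ADD r2<-Add2 | r0:Add1,r1:Mul2,r2:Add2,r3:4,r4:8,r5:Mul1
c9: stall | r0:Add1,r1:Mul2,r2:Add2,r3:4,r4:8,r5:Mul1
c10: CDB Mul2=9; stall | r0:Add1,r1:9,r2:Add2,r3:4,r4:8,r5:Mul1
c11: CDB Mul1=-16; stall | r0:Add1,r1:9,r2:Add2,r3:4,r4:8,r5:-16
c12: stall | r0:Add1,r1:9,r2:Add2,r3:4,r4:8,r5:-16
c13: stall | r0:Add1,r1:9,r2:Add2,r3:4,r4:8,r5:-16
c14: CDB Add1=-13; issue SUB r3<-Add1 | r0:-13,r1:9,r2:Add2,r3:Add1,r4:8,r5:-16
c15: stall | r0:-13,r1:9,r2:Add2,r3:Add1,r4:8,r5:-16
c16: stall | r0:-13,r1:9,r2:Add2,r3:Add1,r4:8,r5:-16
c17: CDB Add1=-17; issue ADD r1<-Add1 | r0:-13,r1:Add1,r2:Add2,r3:-17,r4:8,r5:-16
c18: CDB Add2=-5 | r0:-13,r1:Add1,r2:-5,r3:-17,r4:8,r5:-16

STATUS = VALUE -5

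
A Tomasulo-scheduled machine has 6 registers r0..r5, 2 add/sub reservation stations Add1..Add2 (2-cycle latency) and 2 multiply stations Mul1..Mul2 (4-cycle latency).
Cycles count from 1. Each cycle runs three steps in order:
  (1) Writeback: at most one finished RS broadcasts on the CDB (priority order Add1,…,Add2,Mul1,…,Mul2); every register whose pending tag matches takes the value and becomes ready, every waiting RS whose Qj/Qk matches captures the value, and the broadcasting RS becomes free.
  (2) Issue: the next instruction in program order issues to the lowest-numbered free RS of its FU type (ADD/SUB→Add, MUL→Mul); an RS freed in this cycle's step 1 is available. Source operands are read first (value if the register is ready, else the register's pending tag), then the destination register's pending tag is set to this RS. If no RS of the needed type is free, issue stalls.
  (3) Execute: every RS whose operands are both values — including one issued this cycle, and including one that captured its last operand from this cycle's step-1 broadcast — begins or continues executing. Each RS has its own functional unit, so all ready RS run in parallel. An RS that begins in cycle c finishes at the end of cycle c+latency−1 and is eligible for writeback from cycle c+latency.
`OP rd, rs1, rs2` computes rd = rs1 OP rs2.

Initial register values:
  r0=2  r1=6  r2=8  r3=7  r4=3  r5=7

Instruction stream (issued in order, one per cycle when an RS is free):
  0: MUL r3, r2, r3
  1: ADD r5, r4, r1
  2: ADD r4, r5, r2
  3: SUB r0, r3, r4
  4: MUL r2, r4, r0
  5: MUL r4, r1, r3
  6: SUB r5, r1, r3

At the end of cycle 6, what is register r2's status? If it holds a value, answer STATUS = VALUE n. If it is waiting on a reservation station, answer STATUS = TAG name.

STATUS = TAG Mul1

c1: issue MUL r3<-Mul1 | r0:2,r1:6,r2:8,r3:Mul1,r4:3,r5:7
c2: issue ADD r5<-Add1 | r0:2,r1:6,r2:8,r3:Mul1,r4:3,r5:Add1
c3: issue ADD r4<-Add2 | r0:2,r1:6,r2:8,r3:Mul1,r4:Add2,r5:Add1
c4: CDB Add1=9; issue SUB r0<-Add1 | r0:Add1,r1:6,r2:8,r3:Mul1,r4:Add2,r5:9
c5: CDB Mul1=56; issue MUL r2<-Mul1 | r0:Add1,r1:6,r2:Mul1,r3:56,r4:Add2,r5:9
c6: CDB Add2=17; issue MUL r4<-Mul2 | r0:Add1,r1:6,r2:Mul1,r3:56,r4:Mul2,r5:9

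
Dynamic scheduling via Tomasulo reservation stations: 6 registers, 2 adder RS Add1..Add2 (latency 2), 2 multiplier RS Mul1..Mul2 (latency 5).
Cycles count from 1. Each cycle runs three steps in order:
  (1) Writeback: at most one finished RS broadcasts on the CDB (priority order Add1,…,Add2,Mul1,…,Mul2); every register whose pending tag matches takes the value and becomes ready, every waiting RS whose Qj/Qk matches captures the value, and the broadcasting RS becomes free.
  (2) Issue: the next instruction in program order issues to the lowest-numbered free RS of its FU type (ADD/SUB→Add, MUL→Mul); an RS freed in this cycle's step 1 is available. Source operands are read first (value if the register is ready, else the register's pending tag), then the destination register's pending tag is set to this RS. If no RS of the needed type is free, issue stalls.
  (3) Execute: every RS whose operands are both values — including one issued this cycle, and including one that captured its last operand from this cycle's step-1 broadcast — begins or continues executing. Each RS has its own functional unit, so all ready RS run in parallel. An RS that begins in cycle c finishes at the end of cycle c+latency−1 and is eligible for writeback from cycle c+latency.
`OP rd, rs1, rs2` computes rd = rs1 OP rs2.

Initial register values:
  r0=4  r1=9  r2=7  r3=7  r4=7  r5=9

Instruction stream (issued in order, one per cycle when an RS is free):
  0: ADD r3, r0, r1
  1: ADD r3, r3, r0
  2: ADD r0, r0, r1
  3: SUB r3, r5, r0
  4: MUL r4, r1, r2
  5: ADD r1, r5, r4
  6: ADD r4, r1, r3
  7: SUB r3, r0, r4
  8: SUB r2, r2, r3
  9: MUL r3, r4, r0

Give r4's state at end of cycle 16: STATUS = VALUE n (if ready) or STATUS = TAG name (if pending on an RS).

  c1: issue ADD r3<-Add1  regs: r0:4,r1:9,r2:7,r3:Add1,r4:7,r5:9
  c2: issue ADD r3<-Add2  regs: r0:4,r1:9,r2:7,r3:Add2,r4:7,r5:9
  c3: CDB Add1=13; issue ADD r0<-Add1  regs: r0:Add1,r1:9,r2:7,r3:Add2,r4:7,r5:9
  c4: stall  regs: r0:Add1,r1:9,r2:7,r3:Add2,r4:7,r5:9
  c5: CDB Add1=13; issue SUB r3<-Add1  regs: r0:13,r1:9,r2:7,r3:Add1,r4:7,r5:9
  c6: CDB Add2=17; issue MUL r4<-Mul1  regs: r0:13,r1:9,r2:7,r3:Add1,r4:Mul1,r5:9
  c7: CDB Add1=-4; issue ADD r1<-Add1  regs: r0:13,r1:Add1,r2:7,r3:-4,r4:Mul1,r5:9
  c8: issue ADD r4<-Add2  regs: r0:13,r1:Add1,r2:7,r3:-4,r4:Add2,r5:9
  c9: stall  regs: r0:13,r1:Add1,r2:7,r3:-4,r4:Add2,r5:9
  c10: stall  regs: r0:13,r1:Add1,r2:7,r3:-4,r4:Add2,r5:9
  c11: CDB Mul1=63; stall  regs: r0:13,r1:Add1,r2:7,r3:-4,r4:Add2,r5:9
  c12: stall  regs: r0:13,r1:Add1,r2:7,r3:-4,r4:Add2,r5:9
  c13: CDB Add1=72; issue SUB r3<-Add1  regs: r0:13,r1:72,r2:7,r3:Add1,r4:Add2,r5:9
  c14: stall  regs: r0:13,r1:72,r2:7,r3:Add1,r4:Add2,r5:9
  c15: CDB Add2=68; issue SUB r2<-Add2  regs: r0:13,r1:72,r2:Add2,r3:Add1,r4:68,r5:9
  c16: issue MUL r3<-Mul1  regs: r0:13,r1:72,r2:Add2,r3:Mul1,r4:68,r5:9

STATUS = VALUE 68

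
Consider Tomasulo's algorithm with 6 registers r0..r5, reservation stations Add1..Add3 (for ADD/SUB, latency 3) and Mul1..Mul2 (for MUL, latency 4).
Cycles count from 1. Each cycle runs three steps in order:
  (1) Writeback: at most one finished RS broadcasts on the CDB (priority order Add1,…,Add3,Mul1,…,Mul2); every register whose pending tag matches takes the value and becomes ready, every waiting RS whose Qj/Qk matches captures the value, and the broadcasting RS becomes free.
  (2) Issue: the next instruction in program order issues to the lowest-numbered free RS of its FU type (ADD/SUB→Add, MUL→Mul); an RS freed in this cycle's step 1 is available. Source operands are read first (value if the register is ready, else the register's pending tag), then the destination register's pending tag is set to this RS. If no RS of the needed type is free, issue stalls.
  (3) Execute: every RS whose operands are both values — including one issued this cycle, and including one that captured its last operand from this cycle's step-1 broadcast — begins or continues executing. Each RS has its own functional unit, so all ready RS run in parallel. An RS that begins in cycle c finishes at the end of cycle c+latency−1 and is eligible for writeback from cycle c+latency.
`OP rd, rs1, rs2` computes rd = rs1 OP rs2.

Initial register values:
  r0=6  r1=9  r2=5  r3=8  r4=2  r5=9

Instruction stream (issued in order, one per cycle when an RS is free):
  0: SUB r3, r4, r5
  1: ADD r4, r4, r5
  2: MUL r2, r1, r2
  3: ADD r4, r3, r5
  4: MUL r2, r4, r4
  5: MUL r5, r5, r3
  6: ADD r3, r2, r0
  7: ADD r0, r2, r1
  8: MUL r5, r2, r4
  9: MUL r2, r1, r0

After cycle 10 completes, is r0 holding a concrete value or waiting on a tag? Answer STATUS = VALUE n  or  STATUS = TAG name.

  c1: issue SUB r3<-Add1  regs: r0:6,r1:9,r2:5,r3:Add1,r4:2,r5:9
  c2: issue ADD r4<-Add2  regs: r0:6,r1:9,r2:5,r3:Add1,r4:Add2,r5:9
  c3: issue MUL r2<-Mul1  regs: r0:6,r1:9,r2:Mul1,r3:Add1,r4:Add2,r5:9
  c4: CDB Add1=-7; issue ADD r4<-Add1  regs: r0:6,r1:9,r2:Mul1,r3:-7,r4:Add1,r5:9
  c5: CDB Add2=11; issue MUL r2<-Mul2  regs: r0:6,r1:9,r2:Mul2,r3:-7,r4:Add1,r5:9
  c6: stall  regs: r0:6,r1:9,r2:Mul2,r3:-7,r4:Add1,r5:9
  c7: CDB Add1=2; stall  regs: r0:6,r1:9,r2:Mul2,r3:-7,r4:2,r5:9
  c8: CDB Mul1=45; issue MUL r5<-Mul1  regs: r0:6,r1:9,r2:Mul2,r3:-7,r4:2,r5:Mul1
  c9: issue ADD r3<-Add1  regs: r0:6,r1:9,r2:Mul2,r3:Add1,r4:2,r5:Mul1
  c10: issue ADD r0<-Add2  regs: r0:Add2,r1:9,r2:Mul2,r3:Add1,r4:2,r5:Mul1

STATUS = TAG Add2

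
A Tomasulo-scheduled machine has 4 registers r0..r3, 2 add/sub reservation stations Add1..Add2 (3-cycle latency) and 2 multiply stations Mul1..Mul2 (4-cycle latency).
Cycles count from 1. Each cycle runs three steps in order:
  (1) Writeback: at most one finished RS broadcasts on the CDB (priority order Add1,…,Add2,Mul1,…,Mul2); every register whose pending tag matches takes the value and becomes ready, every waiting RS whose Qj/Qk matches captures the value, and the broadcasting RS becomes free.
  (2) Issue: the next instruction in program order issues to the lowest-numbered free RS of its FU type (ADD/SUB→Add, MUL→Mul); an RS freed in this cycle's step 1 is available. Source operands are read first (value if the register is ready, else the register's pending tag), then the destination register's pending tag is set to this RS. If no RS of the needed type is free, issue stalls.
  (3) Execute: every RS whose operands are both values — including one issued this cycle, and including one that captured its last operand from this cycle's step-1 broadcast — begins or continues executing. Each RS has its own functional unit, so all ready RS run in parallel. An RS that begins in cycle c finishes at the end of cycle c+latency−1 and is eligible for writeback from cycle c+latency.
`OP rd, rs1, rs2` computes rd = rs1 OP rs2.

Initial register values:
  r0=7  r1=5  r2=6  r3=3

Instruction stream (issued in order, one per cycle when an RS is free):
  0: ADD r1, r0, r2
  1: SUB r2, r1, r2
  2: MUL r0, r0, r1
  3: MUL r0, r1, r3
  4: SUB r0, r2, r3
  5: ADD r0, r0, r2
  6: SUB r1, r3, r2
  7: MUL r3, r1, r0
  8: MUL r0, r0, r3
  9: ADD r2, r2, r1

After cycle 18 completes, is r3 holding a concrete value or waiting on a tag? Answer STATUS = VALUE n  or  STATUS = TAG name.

cycle 1: issue ADD r1<-Add1 // r0:7,r1:Add1,r2:6,r3:3
cycle 2: issue SUB r2<-Add2 // r0:7,r1:Add1,r2:Add2,r3:3
cycle 3: issue MUL r0<-Mul1 // r0:Mul1,r1:Add1,r2:Add2,r3:3
cycle 4: CDB Add1=13; issue MUL r0<-Mul2 // r0:Mul2,r1:13,r2:Add2,r3:3
cycle 5: issue SUB r0<-Add1 // r0:Add1,r1:13,r2:Add2,r3:3
cycle 6: stall // r0:Add1,r1:13,r2:Add2,r3:3
cycle 7: CDB Add2=7; issue ADD r0<-Add2 // r0:Add2,r1:13,r2:7,r3:3
cycle 8: CDB Mul1=91; stall // r0:Add2,r1:13,r2:7,r3:3
cycle 9: CDB Mul2=39; stall // r0:Add2,r1:13,r2:7,r3:3
cycle 10: CDB Add1=4; issue SUB r1<-Add1 // r0:Add2,r1:Add1,r2:7,r3:3
cycle 11: issue MUL r3<-Mul1 // r0:Add2,r1:Add1,r2:7,r3:Mul1
cycle 12: issue MUL r0<-Mul2 // r0:Mul2,r1:Add1,r2:7,r3:Mul1
cycle 13: CDB Add1=-4; issue ADD r2<-Add1 // r0:Mul2,r1:-4,r2:Add1,r3:Mul1
cycle 14: CDB Add2=11 // r0:Mul2,r1:-4,r2:Add1,r3:Mul1
cycle 15: - // r0:Mul2,r1:-4,r2:Add1,r3:Mul1
cycle 16: CDB Add1=3 // r0:Mul2,r1:-4,r2:3,r3:Mul1
cycle 17: - // r0:Mul2,r1:-4,r2:3,r3:Mul1
cycle 18: CDB Mul1=-44 // r0:Mul2,r1:-4,r2:3,r3:-44

STATUS = VALUE -44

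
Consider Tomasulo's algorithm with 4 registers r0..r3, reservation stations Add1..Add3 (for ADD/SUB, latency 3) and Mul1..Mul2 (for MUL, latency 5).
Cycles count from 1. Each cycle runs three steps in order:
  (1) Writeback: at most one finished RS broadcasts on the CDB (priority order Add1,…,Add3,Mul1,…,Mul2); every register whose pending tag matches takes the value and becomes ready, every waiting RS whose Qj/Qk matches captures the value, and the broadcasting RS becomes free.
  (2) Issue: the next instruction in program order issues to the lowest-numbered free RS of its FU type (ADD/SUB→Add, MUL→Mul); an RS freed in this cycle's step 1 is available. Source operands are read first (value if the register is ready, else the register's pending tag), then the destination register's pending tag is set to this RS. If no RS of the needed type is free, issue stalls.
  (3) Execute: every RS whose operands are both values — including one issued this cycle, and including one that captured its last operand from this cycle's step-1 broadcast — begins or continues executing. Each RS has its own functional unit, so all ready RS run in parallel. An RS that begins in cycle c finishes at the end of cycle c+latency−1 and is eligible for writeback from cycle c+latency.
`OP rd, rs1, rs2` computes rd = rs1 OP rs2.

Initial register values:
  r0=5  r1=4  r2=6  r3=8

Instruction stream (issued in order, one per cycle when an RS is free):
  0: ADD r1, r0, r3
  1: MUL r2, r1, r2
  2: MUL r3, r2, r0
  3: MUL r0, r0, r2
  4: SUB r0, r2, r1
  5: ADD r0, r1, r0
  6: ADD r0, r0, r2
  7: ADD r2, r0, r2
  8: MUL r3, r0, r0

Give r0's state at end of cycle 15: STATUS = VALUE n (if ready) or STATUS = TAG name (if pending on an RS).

STATUS = TAG Add3

cycle 1: issue ADD r1<-Add1 // r0:5,r1:Add1,r2:6,r3:8
cycle 2: issue MUL r2<-Mul1 // r0:5,r1:Add1,r2:Mul1,r3:8
cycle 3: issue MUL r3<-Mul2 // r0:5,r1:Add1,r2:Mul1,r3:Mul2
cycle 4: CDB Add1=13; stall // r0:5,r1:13,r2:Mul1,r3:Mul2
cycle 5: stall // r0:5,r1:13,r2:Mul1,r3:Mul2
cycle 6: stall // r0:5,r1:13,r2:Mul1,r3:Mul2
cycle 7: stall // r0:5,r1:13,r2:Mul1,r3:Mul2
cycle 8: stall // r0:5,r1:13,r2:Mul1,r3:Mul2
cycle 9: CDB Mul1=78; issue MUL r0<-Mul1 // r0:Mul1,r1:13,r2:78,r3:Mul2
cycle 10: issue SUB r0<-Add1 // r0:Add1,r1:13,r2:78,r3:Mul2
cycle 11: issue ADD r0<-Add2 // r0:Add2,r1:13,r2:78,r3:Mul2
cycle 12: issue ADD r0<-Add3 // r0:Add3,r1:13,r2:78,r3:Mul2
cycle 13: CDB Add1=65; issue ADD r2<-Add1 // r0:Add3,r1:13,r2:Add1,r3:Mul2
cycle 14: CDB Mul1=390; issue MUL r3<-Mul1 // r0:Add3,r1:13,r2:Add1,r3:Mul1
cycle 15: CDB Mul2=390 // r0:Add3,r1:13,r2:Add1,r3:Mul1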